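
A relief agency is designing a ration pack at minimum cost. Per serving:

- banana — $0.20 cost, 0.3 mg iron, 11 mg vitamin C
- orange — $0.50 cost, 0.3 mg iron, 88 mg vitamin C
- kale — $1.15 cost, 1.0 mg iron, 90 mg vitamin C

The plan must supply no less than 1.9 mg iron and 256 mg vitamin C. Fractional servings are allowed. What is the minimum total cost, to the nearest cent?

Compare the cost at each extreme point of the feasible region.
banana only: max(1.9/0.3, 256/11) = 23.27 servings → $4.65.
orange only: max(1.9/0.3, 256/88) = 6.333 servings → $3.17.
kale only: max(1.9/1.0, 256/90) = 2.844 servings → $3.27.
banana + orange with both tight: 3.913 servings and 2.42 servings → $1.99.
banana + kale with both targets exact would need a negative amount; discard.
orange + kale with both tight: 1.393 servings and 1.482 servings → $2.40.
The minimum over all feasible corners is $1.99.

$1.99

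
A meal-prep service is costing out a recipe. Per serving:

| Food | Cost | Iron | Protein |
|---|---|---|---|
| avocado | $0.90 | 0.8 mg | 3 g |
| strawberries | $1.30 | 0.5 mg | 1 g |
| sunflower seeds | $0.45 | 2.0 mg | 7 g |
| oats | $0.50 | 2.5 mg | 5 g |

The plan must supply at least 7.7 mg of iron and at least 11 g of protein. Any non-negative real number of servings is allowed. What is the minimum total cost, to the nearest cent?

$1.54

At the optimum either one food covers both requirements or two foods hit both targets exactly; no other combination can be cheaper.
avocado only: max(7.7/0.8, 11/3) = 9.625 servings → $8.66.
strawberries only: max(7.7/0.5, 11/1) = 15.4 servings → $20.02.
sunflower seeds only: max(7.7/2.0, 11/7) = 3.85 servings → $1.73.
oats only: max(7.7/2.5, 11/5) = 3.08 servings → $1.54.
avocado + strawberries: intersection lies outside the first quadrant.
avocado + sunflower seeds with both targets exact would need a negative amount; discard.
avocado + oats: intersection lies outside the first quadrant.
strawberries + sunflower seeds: the both-tight solution has a negative serving — not a feasible corner.
strawberries + oats (both tight): parallel constraints — no distinct corner.
sunflower seeds + oats: intersection lies outside the first quadrant.
The minimum over all feasible corners is $1.54.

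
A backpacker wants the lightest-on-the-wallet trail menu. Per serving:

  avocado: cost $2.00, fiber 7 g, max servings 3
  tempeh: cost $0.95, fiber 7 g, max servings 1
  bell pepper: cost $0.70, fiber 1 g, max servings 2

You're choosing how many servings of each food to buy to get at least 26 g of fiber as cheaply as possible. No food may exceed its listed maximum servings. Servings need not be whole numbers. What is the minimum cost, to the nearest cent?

Cost per g of fiber: tempeh $0.1357, avocado $0.2857, bell pepper $0.7000.
Take 1 serving of tempeh: +7.0 g fiber for $0.95 (total $0.95, still need 19.0 g).
Take 2.714 servings of avocado: +19.0 g fiber for $5.43 (total $6.38, still need 0.0 g).
Filling from the cheapest source first is optimal under one linear minimum: $6.38.

$6.38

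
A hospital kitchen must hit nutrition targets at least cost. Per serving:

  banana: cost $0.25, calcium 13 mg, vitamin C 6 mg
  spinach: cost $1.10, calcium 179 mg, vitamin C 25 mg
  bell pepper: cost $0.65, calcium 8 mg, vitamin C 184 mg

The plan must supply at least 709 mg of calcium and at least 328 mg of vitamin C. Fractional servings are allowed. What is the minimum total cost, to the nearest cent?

Two binding constraints pin down two serving amounts, so the optimal mix uses at most two foods. The candidates are each food alone (scaled to the tighter of calcium/vitamin C) and each pair with both constraints tight.
banana only: max(709/13, 328/6) = 54.67 servings → $13.67.
spinach only: max(709/179, 328/25) = 13.12 servings → $14.43.
bell pepper only: max(709/8, 328/184) = 88.62 servings → $57.61.
banana + spinach: the both-tight solution has a negative serving — not a feasible corner.
banana + bell pepper with both tight: 54.54 servings and 0.004266 servings → $13.64.
spinach + bell pepper with both tight: 3.905 servings and 1.252 servings → $5.11.
Cheapest feasible corner: $5.11.

$5.11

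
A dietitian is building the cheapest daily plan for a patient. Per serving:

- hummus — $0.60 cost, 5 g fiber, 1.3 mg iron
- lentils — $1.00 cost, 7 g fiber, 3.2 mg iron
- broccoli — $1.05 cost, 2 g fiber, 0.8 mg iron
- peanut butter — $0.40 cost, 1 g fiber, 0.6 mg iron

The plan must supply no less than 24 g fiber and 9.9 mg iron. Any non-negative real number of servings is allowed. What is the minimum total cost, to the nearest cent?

$3.30

Check every corner: each single food scaled to meet both minima, and each pair solved so both constraints bind.
hummus only: max(24/5, 9.9/1.3) = 7.615 servings → $4.57.
lentils only: max(24/7, 9.9/3.2) = 3.429 servings → $3.43.
broccoli only: max(24/2, 9.9/0.8) = 12.38 servings → $12.99.
peanut butter only: max(24/1, 9.9/0.6) = 24 servings → $9.60.
hummus + lentils with both tight: 1.087 servings and 2.652 servings → $3.30.
hummus + broccoli: intersection lies outside the first quadrant.
hummus + peanut butter with both tight: 2.647 servings and 10.76 servings → $5.89.
lentils + broccoli with both tight: 0.75 servings and 9.375 servings → $10.59.
lentils + peanut butter: intersection lies outside the first quadrant.
broccoli + peanut butter with both tight: 11.25 servings and 1.5 servings → $12.41.
The minimum over all feasible corners is $3.30.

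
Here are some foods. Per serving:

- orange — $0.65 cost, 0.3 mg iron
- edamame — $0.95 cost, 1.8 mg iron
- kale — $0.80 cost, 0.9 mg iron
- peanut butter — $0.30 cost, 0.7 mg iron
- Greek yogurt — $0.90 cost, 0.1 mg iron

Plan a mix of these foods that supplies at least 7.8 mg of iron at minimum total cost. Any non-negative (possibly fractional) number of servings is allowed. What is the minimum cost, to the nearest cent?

$3.34

Cost per mg of iron: peanut butter $0.4286, edamame $0.5278, kale $0.8889, orange $2.1667, Greek yogurt $9.0000.
With no serving limits, use only peanut butter: 7.8 mg / 0.7 mg = 11.14 servings × $0.30 = $3.34.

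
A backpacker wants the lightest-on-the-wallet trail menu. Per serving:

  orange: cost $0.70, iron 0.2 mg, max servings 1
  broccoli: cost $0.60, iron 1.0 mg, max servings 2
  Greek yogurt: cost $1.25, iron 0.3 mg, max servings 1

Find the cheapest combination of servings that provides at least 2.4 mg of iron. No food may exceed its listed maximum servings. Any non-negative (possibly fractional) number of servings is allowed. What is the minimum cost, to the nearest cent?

Cost per mg of iron: broccoli $0.6000, orange $3.5000, Greek yogurt $4.1667.
Take 2 servings of broccoli: +2.0 mg iron for $1.20 (total $1.20, still need 0.4 mg).
Take 1 serving of orange: +0.2 mg iron for $0.70 (total $1.90, still need 0.2 mg).
Take 0.6667 servings of Greek yogurt: +0.2 mg iron for $0.83 (total $2.73, still need 0.0 mg).
Filling from the cheapest source first is optimal under one linear minimum: $2.73.

$2.73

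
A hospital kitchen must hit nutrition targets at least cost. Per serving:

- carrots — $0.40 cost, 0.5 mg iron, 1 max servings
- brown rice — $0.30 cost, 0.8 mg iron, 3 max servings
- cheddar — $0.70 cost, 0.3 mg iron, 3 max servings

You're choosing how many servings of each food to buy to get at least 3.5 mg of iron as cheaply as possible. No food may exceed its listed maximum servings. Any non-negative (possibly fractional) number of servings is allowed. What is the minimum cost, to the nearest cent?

$2.70

Cost per mg of iron: brown rice $0.3750, carrots $0.8000, cheddar $2.3333.
Take 3 servings of brown rice: +2.4 mg iron for $0.90 (total $0.90, still need 1.1 mg).
Take 1 serving of carrots: +0.5 mg iron for $0.40 (total $1.30, still need 0.6 mg).
Take 2 servings of cheddar: +0.6 mg iron for $1.40 (total $2.70, still need 0.0 mg).
Greedy by cheapest-per-mg is optimal for a single linear constraint, so the minimum cost is $2.70.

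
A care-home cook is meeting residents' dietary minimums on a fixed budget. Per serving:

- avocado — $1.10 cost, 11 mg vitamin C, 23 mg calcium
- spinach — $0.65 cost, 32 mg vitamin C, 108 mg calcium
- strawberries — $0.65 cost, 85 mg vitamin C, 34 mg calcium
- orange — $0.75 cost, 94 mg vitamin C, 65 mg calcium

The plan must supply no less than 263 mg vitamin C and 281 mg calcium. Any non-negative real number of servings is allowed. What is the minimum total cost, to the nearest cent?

This is a tiny linear program; its minimum lies at a vertex of the feasible set. List the vertices and price them.
avocado only: max(263/11, 281/23) = 23.91 servings → $26.30.
spinach only: max(263/32, 281/108) = 8.219 servings → $5.34.
strawberries only: max(263/85, 281/34) = 8.265 servings → $5.37.
orange only: max(263/94, 281/65) = 4.323 servings → $3.24.
avocado + spinach: intersection lies outside the first quadrant.
avocado + strawberries with both tight: 9.452 servings and 1.871 servings → $11.61.
avocado + orange with both tight: 6.44 servings and 2.044 servings → $8.62.
spinach + strawberries with both tight: 1.847 servings and 2.399 servings → $2.76.
spinach + orange with both tight: 1.154 servings and 2.405 servings → $2.55.
strawberries + orange with both targets exact would need a negative amount; discard.
So the least-cost plan costs $2.55.

$2.55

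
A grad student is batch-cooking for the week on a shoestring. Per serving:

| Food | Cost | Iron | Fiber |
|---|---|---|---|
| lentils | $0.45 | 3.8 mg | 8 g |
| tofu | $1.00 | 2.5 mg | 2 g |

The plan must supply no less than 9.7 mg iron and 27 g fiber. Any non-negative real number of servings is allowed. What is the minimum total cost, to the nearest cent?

$1.52

This is a tiny linear program; its minimum lies at a vertex of the feasible set. List the vertices and price them.
lentils only: max(9.7/3.8, 27/8) = 3.375 servings → $1.52.
tofu only: max(9.7/2.5, 27/2) = 13.5 servings → $13.50.
lentils + tofu with both targets exact would need a negative amount; discard.
The minimum over all feasible corners is $1.52.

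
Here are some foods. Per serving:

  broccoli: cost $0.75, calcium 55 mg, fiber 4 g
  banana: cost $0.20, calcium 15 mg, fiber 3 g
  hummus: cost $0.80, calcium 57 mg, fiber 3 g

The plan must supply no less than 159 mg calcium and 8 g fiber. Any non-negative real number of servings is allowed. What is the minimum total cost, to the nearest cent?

$2.12

For a min-cost LP with two ≥-constraints, a basic feasible solution has at most two positive variables.
broccoli only: max(159/55, 8/4) = 2.891 servings → $2.17.
banana only: max(159/15, 8/3) = 10.6 servings → $2.12.
hummus only: max(159/57, 8/3) = 2.789 servings → $2.23.
broccoli + banana: intersection lies outside the first quadrant.
broccoli + hummus with both targets exact would need a negative amount; discard.
banana + hummus: intersection lies outside the first quadrant.
So the least-cost plan costs $2.12.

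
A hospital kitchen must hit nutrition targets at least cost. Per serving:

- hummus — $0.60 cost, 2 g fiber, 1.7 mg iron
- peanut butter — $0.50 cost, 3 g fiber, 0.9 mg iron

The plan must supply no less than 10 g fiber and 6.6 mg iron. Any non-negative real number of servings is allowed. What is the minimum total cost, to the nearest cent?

$2.54

An LP optimum is at a vertex; with two nutrient constraints at most two foods are used. Check each candidate.
hummus only: max(10/2, 6.6/1.7) = 5 servings → $3.00.
peanut butter only: max(10/3, 6.6/0.9) = 7.333 servings → $3.67.
hummus + peanut butter with both tight: 3.273 servings and 1.152 servings → $2.54.
So the least-cost plan costs $2.54.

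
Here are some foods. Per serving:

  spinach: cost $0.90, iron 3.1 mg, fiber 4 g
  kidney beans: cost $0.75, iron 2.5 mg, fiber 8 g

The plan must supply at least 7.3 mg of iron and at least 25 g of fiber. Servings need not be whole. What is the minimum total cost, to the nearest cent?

Compare the cost at each extreme point of the feasible region.
spinach only: max(7.3/3.1, 25/4) = 6.25 servings → $5.62.
kidney beans only: max(7.3/2.5, 25/8) = 3.125 servings → $2.34.
spinach + kidney beans: intersection lies outside the first quadrant.
The minimum over all feasible corners is $2.34.

$2.34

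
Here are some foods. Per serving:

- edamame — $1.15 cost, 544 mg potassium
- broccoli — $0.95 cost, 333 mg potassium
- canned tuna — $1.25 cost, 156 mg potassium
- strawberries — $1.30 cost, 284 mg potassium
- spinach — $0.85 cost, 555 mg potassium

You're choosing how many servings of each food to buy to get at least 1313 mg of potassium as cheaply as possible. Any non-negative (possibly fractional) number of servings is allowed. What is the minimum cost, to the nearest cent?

$2.01

Cost per mg of potassium: spinach $0.0015, edamame $0.0021, broccoli $0.0029, strawberries $0.0046, canned tuna $0.0080.
With no serving limits, use only spinach: 1313 mg / 555 mg = 2.366 servings × $0.85 = $2.01.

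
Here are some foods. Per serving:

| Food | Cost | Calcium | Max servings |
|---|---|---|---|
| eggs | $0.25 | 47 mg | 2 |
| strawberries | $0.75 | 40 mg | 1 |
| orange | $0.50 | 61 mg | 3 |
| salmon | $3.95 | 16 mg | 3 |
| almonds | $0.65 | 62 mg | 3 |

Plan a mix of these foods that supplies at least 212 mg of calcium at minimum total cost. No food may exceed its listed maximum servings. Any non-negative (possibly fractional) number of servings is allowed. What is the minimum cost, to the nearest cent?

$1.47

Cost per mg of calcium: eggs $0.0053, orange $0.0082, almonds $0.0105, strawberries $0.0187, salmon $0.2469.
Take 2 servings of eggs: +94.0 mg calcium for $0.50 (total $0.50, still need 118.0 mg).
Take 1.934 servings of orange: +118.0 mg calcium for $0.97 (total $1.47, still need 0.0 mg).
Greedy by cheapest-per-mg is optimal for a single linear constraint, so the minimum cost is $1.47.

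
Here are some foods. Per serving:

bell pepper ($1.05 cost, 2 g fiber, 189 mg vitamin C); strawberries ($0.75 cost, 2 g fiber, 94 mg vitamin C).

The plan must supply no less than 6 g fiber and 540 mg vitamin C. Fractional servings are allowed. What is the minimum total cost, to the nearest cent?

A basic optimal solution has at most two foods positive. Try each food alone and each pair with both targets met exactly.
bell pepper only: max(6/2, 540/189) = 3 servings → $3.15.
strawberries only: max(6/2, 540/94) = 5.745 servings → $4.31.
bell pepper + strawberries with both tight: 2.716 servings and 0.2842 servings → $3.06.
So the least-cost plan costs $3.06.

$3.06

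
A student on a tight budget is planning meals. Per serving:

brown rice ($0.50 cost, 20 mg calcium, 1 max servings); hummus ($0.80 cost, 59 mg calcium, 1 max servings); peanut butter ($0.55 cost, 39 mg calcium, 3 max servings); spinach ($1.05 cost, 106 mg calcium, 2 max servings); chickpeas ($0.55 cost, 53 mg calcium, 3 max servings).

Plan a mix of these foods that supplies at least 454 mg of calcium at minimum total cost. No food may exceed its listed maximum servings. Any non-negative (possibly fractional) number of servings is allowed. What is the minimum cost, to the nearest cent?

Cost per mg of calcium: spinach $0.0099, chickpeas $0.0104, hummus $0.0136, peanut butter $0.0141, brown rice $0.0250.
Take 2 servings of spinach: +212.0 mg calcium for $2.10 (total $2.10, still need 242.0 mg).
Take 3 servings of chickpeas: +159.0 mg calcium for $1.65 (total $3.75, still need 83.0 mg).
Take 1 serving of hummus: +59.0 mg calcium for $0.80 (total $4.55, still need 24.0 mg).
Take 0.6154 servings of peanut butter: +24.0 mg calcium for $0.34 (total $4.89, still need 0.0 mg).
Filling from the cheapest source first is optimal under one linear minimum: $4.89.

$4.89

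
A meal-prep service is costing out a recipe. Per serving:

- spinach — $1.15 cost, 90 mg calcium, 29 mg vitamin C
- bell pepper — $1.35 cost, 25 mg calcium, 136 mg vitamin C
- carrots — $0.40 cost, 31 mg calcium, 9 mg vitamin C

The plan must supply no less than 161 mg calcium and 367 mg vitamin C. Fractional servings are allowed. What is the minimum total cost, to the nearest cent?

$4.60

Minimising a linear cost over {calcium ≥ 161, vitamin C ≥ 367, servings ≥ 0} — the optimum is at a vertex, using one or two foods.
spinach only: max(161/90, 367/29) = 12.66 servings → $14.55.
bell pepper only: max(161/25, 367/136) = 6.44 servings → $8.69.
carrots only: max(161/31, 367/9) = 40.78 servings → $16.31.
spinach + bell pepper with both tight: 1.105 servings and 2.463 servings → $4.60.
spinach + carrots: the both-tight solution has a negative serving — not a feasible corner.
bell pepper + carrots with both tight: 2.488 servings and 3.187 servings → $4.63.
So the least-cost plan costs $4.60.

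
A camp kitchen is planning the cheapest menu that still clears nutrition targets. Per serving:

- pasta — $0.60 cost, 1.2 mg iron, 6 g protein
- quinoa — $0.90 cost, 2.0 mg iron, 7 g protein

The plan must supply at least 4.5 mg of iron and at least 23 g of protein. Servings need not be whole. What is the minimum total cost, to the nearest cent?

An LP optimum is at a vertex; with two nutrient constraints at most two foods are used. Check each candidate.
pasta only: max(4.5/1.2, 23/6) = 3.833 servings → $2.30.
quinoa only: max(4.5/2.0, 23/7) = 3.286 servings → $2.96.
pasta + quinoa: intersection lies outside the first quadrant.
Cheapest feasible corner: $2.30.

$2.30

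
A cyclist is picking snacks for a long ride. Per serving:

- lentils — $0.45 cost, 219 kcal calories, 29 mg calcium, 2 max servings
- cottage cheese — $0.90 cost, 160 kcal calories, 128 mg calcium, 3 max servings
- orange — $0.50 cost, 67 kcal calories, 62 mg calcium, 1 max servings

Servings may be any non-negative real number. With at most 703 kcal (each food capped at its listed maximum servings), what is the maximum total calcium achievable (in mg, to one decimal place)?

Calcium per kcal: orange 0.9254, cottage cheese 0.8, lentils 0.1324.
Take 1 serving of orange: uses 67 kcal, +62.0 mg calcium (running total 62.0 mg).
Take 3 servings of cottage cheese: uses 480 kcal, +384.0 mg calcium (running total 446.0 mg).
Take 0.7123 servings of lentils: uses 156 kcal, +20.7 mg calcium (running total 466.7 mg).
Greedy by best ratio exhausts the calories allowance optimally: 466.7 mg.

466.7 mg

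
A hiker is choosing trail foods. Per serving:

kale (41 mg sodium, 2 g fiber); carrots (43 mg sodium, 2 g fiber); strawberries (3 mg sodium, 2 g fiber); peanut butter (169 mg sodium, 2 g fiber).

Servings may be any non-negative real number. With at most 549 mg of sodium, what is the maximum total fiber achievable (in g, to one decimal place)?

Fiber per mg sodium: strawberries 0.6667, kale 0.04878, carrots 0.04651, peanut butter 0.01183.
With no serving limits, spend the whole sodium allowance on strawberries: 549 mg / 3 mg × 2 g = 366.0 g.

366.0 g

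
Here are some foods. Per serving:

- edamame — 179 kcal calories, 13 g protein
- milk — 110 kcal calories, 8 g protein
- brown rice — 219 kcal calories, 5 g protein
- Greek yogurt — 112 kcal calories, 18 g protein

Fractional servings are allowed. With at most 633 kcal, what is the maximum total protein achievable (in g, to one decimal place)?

Protein per kcal: Greek yogurt 0.1607, milk 0.07273, edamame 0.07263, brown rice 0.02283.
With no serving limits, spend the whole calories allowance on Greek yogurt: 633 kcal / 112 kcal × 18 g = 101.7 g.

101.7 g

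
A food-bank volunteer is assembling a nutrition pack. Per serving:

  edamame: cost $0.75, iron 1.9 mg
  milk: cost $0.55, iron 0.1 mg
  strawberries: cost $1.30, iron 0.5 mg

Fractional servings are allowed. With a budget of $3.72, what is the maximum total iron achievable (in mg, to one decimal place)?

9.4 mg

Iron per dollar: edamame 2.533, strawberries 0.3846, milk 0.1818.
With no serving limits, spend the whole cost allowance on edamame: $3.72 / $0.75 × 1.9 mg = 9.4 mg.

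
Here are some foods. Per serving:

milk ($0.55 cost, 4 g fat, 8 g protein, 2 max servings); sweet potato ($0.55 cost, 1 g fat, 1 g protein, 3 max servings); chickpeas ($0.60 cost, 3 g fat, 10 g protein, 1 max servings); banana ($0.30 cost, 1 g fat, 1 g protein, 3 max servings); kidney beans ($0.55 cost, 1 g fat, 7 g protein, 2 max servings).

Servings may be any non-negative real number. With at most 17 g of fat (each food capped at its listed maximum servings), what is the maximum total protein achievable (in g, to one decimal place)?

44.0 g

Protein per g fat: kidney beans 7, chickpeas 3.333, milk 2, sweet potato 1, banana 1.
Take 2 servings of kidney beans: uses 2 g fat, +14.0 g protein (running total 14.0 g).
Take 1 serving of chickpeas: uses 3 g fat, +10.0 g protein (running total 24.0 g).
Take 2 servings of milk: uses 8 g fat, +16.0 g protein (running total 40.0 g).
Take 3 servings of sweet potato: uses 3 g fat, +3.0 g protein (running total 43.0 g).
Take 1 serving of banana: uses 1 g fat, +1.0 g protein (running total 44.0 g).
Greedy by best ratio exhausts the fat allowance optimally: 44.0 g.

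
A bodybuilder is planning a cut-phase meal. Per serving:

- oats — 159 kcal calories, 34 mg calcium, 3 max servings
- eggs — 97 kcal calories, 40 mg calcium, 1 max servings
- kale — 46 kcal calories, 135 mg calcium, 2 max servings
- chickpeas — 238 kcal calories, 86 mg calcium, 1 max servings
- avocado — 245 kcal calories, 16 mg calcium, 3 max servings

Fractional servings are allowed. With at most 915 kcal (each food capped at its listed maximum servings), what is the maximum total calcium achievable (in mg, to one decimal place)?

498.7 mg

Calcium per kcal: kale 2.935, eggs 0.4124, chickpeas 0.3613, oats 0.2138, avocado 0.06531.
Take 2 servings of kale: uses 92 kcal, +270.0 mg calcium (running total 270.0 mg).
Take 1 serving of eggs: uses 97 kcal, +40.0 mg calcium (running total 310.0 mg).
Take 1 serving of chickpeas: uses 238 kcal, +86.0 mg calcium (running total 396.0 mg).
Take 3 servings of oats: uses 477 kcal, +102.0 mg calcium (running total 498.0 mg).
Take 0.0449 servings of avocado: uses 11 kcal, +0.7 mg calcium (running total 498.7 mg).
Greedy by best ratio exhausts the calories allowance optimally: 498.7 mg.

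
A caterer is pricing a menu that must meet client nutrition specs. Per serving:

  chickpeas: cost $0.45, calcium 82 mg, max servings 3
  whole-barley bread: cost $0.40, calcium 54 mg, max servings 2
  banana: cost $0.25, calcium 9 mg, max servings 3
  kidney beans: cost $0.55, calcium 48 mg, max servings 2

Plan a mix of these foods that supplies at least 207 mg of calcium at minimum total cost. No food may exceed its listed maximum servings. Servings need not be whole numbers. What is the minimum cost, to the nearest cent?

Cost per mg of calcium: chickpeas $0.0055, whole-barley bread $0.0074, kidney beans $0.0115, banana $0.0278.
Take 2.524 servings of chickpeas: +207.0 mg calcium for $1.14 (total $1.14, still need 0.0 mg).
Greedy by cheapest-per-mg is optimal for a single linear constraint, so the minimum cost is $1.14.

$1.14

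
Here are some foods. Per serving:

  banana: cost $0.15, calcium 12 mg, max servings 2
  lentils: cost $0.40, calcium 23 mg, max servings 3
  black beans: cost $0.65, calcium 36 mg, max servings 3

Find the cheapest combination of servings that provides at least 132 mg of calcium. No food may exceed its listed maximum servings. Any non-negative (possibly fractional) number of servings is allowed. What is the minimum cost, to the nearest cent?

Cost per mg of calcium: banana $0.0125, lentils $0.0174, black beans $0.0181.
Take 2 servings of banana: +24.0 mg calcium for $0.30 (total $0.30, still need 108.0 mg).
Take 3 servings of lentils: +69.0 mg calcium for $1.20 (total $1.50, still need 39.0 mg).
Take 1.083 servings of black beans: +39.0 mg calcium for $0.70 (total $2.20, still need 0.0 mg).
Greedy by cheapest-per-mg is optimal for a single linear constraint, so the minimum cost is $2.20.

$2.20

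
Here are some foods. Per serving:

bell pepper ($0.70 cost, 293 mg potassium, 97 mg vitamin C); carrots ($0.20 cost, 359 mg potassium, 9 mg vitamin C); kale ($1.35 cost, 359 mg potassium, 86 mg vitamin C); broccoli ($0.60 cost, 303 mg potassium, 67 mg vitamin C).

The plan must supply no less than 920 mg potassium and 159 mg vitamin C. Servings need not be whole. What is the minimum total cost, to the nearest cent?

Check every corner: each single food scaled to meet both minima, and each pair solved so both constraints bind.
bell pepper only: max(920/293, 159/97) = 3.14 servings → $2.20.
carrots only: max(920/359, 159/9) = 17.67 servings → $3.53.
kale only: max(920/359, 159/86) = 2.563 servings → $3.46.
broccoli only: max(920/303, 159/67) = 3.036 servings → $1.82.
bell pepper + carrots with both tight: 1.516 servings and 1.325 servings → $1.33.
bell pepper + kale: the both-tight solution has a negative serving — not a feasible corner.
bell pepper + broccoli with both targets exact would need a negative amount; discard.
carrots + kale with both tight: 0.7973 servings and 1.765 servings → $2.54.
carrots + broccoli with both tight: 0.6313 servings and 2.288 servings → $1.50.
kale + broccoli: intersection lies outside the first quadrant.
The minimum over all feasible corners is $1.33.

$1.33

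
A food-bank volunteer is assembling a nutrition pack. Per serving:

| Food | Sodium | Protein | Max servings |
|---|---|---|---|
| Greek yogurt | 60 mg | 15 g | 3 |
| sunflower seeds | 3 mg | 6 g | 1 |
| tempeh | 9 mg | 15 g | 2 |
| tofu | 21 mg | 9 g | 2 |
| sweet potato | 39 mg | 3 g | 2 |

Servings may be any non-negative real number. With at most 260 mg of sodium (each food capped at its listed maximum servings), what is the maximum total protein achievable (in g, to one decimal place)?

100.3 g

Protein per mg sodium: sunflower seeds 2, tempeh 1.667, tofu 0.4286, Greek yogurt 0.25, sweet potato 0.07692.
Take 1 serving of sunflower seeds: uses 3 mg sodium, +6.0 g protein (running total 6.0 g).
Take 2 servings of tempeh: uses 18 mg sodium, +30.0 g protein (running total 36.0 g).
Take 2 servings of tofu: uses 42 mg sodium, +18.0 g protein (running total 54.0 g).
Take 3 servings of Greek yogurt: uses 180 mg sodium, +45.0 g protein (running total 99.0 g).
Take 0.4359 servings of sweet potato: uses 17 mg sodium, +1.3 g protein (running total 100.3 g).
Greedy by best ratio exhausts the sodium allowance optimally: 100.3 g.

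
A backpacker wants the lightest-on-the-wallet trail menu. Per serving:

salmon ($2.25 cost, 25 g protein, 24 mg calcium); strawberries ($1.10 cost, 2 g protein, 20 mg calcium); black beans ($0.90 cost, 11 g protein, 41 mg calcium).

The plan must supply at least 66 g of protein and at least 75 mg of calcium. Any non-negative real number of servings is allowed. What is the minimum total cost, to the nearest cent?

$5.40

salmon only: max(66/25, 75/24) = 3.125 servings → $7.03.
strawberries only: max(66/2, 75/20) = 33 servings → $36.30.
black beans only: max(66/11, 75/41) = 6 servings → $5.40.
salmon + strawberries with both tight: 2.588 servings and 0.6438 servings → $6.53.
salmon + black beans with both tight: 2.472 servings and 0.3824 servings → $5.91.
strawberries + black beans with both targets exact would need a negative amount; discard.
Cheapest feasible corner: $5.40.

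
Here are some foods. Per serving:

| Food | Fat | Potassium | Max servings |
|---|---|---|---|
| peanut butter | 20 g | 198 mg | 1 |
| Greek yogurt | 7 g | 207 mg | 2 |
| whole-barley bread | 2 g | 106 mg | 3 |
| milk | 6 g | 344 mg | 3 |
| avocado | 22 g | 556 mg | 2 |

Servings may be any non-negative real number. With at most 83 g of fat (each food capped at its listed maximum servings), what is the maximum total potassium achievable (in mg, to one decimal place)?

Potassium per g fat: milk 57.33, whole-barley bread 53, Greek yogurt 29.57, avocado 25.27, peanut butter 9.9.
Take 3 servings of milk: uses 18 g fat, +1032.0 mg potassium (running total 1032.0 mg).
Take 3 servings of whole-barley bread: uses 6 g fat, +318.0 mg potassium (running total 1350.0 mg).
Take 2 servings of Greek yogurt: uses 14 g fat, +414.0 mg potassium (running total 1764.0 mg).
Take 2 servings of avocado: uses 44 g fat, +1112.0 mg potassium (running total 2876.0 mg).
Take 0.05 servings of peanut butter: uses 1 g fat, +9.9 mg potassium (running total 2885.9 mg).
Filling greedily by potassium-per-g fat is optimal for one linear limit, giving 2885.9 mg.

2885.9 mg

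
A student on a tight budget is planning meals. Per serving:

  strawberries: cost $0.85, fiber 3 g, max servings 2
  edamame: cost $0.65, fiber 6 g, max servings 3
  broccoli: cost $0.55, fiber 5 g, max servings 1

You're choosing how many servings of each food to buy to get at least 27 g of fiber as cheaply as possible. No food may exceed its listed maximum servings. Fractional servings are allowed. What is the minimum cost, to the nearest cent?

Cost per g of fiber: edamame $0.1083, broccoli $0.1100, strawberries $0.2833.
Take 3 servings of edamame: +18.0 g fiber for $1.95 (total $1.95, still need 9.0 g).
Take 1 serving of broccoli: +5.0 g fiber for $0.55 (total $2.50, still need 4.0 g).
Take 1.333 servings of strawberries: +4.0 g fiber for $1.13 (total $3.63, still need 0.0 g).
Greedy by cheapest-per-g is optimal for a single linear constraint, so the minimum cost is $3.63.

$3.63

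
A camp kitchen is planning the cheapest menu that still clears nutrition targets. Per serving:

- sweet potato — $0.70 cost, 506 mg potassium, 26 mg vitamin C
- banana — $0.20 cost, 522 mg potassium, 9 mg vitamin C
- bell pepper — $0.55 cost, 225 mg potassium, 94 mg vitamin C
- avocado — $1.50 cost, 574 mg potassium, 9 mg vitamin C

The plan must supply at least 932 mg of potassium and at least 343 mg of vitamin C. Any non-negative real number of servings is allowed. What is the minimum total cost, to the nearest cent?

With two linear requirements the optimum uses one or two foods; enumerate the corners.
sweet potato only: max(932/506, 343/26) = 13.19 servings → $9.23.
banana only: max(932/522, 343/9) = 38.11 servings → $7.62.
bell pepper only: max(932/225, 343/94) = 4.142 servings → $2.28.
avocado only: max(932/574, 343/9) = 38.11 servings → $57.17.
sweet potato + banana: the both-tight solution has a negative serving — not a feasible corner.
sweet potato + bell pepper with both tight: 0.2501 servings and 3.58 servings → $2.14.
sweet potato + avocado: the both-tight solution has a negative serving — not a feasible corner.
banana + bell pepper with both tight: 0.2218 servings and 3.628 servings → $2.04.
banana + avocado with both targets exact would need a negative amount; discard.
bell pepper + avocado with both tight: 3.63 servings and 0.2009 servings → $2.30.
So the least-cost plan costs $2.04.

$2.04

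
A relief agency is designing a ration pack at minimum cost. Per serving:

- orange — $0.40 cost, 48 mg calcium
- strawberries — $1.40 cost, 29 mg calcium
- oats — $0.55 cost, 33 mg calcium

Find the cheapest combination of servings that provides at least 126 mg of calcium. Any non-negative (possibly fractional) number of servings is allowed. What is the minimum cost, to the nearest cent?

Cost per mg of calcium: orange $0.0083, oats $0.0167, strawberries $0.0483.
With no serving limits, use only orange: 126 mg / 48 mg = 2.625 servings × $0.40 = $1.05.

$1.05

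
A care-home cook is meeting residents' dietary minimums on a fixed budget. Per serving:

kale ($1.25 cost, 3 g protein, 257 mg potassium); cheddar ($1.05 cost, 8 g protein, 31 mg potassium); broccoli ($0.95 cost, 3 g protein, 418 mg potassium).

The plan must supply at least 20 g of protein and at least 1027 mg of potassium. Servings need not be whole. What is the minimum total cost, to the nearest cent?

$3.92

An LP optimum is at a vertex; with two nutrient constraints at most two foods are used. Check each candidate.
kale only: max(20/3, 1027/257) = 6.667 servings → $8.33.
cheddar only: max(20/8, 1027/31) = 33.13 servings → $34.79.
broccoli only: max(20/3, 1027/418) = 6.667 servings → $6.33.
kale + cheddar with both tight: 3.87 servings and 1.049 servings → $5.94.
kale + broccoli with both targets exact would need a negative amount; discard.
cheddar + broccoli with both tight: 1.624 servings and 2.337 servings → $3.92.
The minimum over all feasible corners is $3.92.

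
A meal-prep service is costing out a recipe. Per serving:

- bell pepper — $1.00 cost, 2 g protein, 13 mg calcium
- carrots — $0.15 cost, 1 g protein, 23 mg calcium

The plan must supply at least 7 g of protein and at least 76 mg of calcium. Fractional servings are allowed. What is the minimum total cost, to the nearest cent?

$1.05

Check every corner: each single food scaled to meet both minima, and each pair solved so both constraints bind.
bell pepper only: max(7/2, 76/13) = 5.846 servings → $5.85.
carrots only: max(7/1, 76/23) = 7 servings → $1.05.
bell pepper + carrots with both tight: 2.576 servings and 1.848 servings → $2.85.
The minimum over all feasible corners is $1.05.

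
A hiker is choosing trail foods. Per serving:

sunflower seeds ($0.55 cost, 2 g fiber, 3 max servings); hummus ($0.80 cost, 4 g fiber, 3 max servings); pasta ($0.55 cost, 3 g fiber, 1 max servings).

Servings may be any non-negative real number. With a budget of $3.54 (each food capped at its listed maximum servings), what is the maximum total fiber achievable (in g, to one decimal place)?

17.1 g

Fiber per dollar: pasta 5.455, hummus 5, sunflower seeds 3.636.
Take 1 serving of pasta: spends $0.55, +3.0 g fiber (running total 3.0 g).
Take 3 servings of hummus: spends $2.40, +12.0 g fiber (running total 15.0 g).
Take 1.073 servings of sunflower seeds: spends $0.59, +2.1 g fiber (running total 17.1 g).
Greedy by best ratio exhausts the cost allowance optimally: 17.1 g.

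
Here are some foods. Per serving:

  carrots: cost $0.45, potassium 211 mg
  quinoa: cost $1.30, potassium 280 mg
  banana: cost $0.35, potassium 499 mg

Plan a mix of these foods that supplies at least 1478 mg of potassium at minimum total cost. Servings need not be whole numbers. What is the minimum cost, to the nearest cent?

Cost per mg of potassium: banana $0.0007, carrots $0.0021, quinoa $0.0046.
With no serving limits, use only banana: 1478 mg / 499 mg = 2.962 servings × $0.35 = $1.04.

$1.04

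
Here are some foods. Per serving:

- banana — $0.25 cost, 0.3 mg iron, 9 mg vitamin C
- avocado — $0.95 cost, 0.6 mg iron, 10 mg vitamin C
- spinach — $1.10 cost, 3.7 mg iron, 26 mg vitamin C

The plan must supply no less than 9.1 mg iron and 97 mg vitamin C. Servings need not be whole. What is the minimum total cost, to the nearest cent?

$3.48

Two binding constraints pin down two serving amounts, so the optimal mix uses at most two foods. The candidates are each food alone (scaled to the tighter of iron/vitamin C) and each pair with both constraints tight.
banana only: max(9.1/0.3, 97/9) = 30.33 servings → $7.58.
avocado only: max(9.1/0.6, 97/10) = 15.17 servings → $14.41.
spinach only: max(9.1/3.7, 97/26) = 3.731 servings → $4.10.
banana + avocado: intersection lies outside the first quadrant.
banana + spinach with both tight: 4.796 servings and 2.071 servings → $3.48.
avocado + spinach with both tight: 5.715 servings and 1.533 servings → $7.12.
The minimum over all feasible corners is $3.48.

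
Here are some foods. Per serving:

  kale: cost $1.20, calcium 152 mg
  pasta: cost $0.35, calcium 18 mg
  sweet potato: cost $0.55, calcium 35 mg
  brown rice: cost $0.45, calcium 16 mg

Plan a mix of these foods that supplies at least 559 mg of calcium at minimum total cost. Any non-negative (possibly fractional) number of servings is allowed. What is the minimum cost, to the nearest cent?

$4.41

Cost per mg of calcium: kale $0.0079, sweet potato $0.0157, pasta $0.0194, brown rice $0.0281.
With no serving limits, use only kale: 559 mg / 152 mg = 3.678 servings × $1.20 = $4.41.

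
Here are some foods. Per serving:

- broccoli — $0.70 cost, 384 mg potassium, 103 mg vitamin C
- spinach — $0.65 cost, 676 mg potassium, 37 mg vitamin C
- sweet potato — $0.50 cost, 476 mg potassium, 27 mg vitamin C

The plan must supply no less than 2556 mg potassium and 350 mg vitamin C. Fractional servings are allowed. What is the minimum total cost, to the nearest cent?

broccoli only: max(2556/384, 350/103) = 6.656 servings → $4.66.
spinach only: max(2556/676, 350/37) = 9.459 servings → $6.15.
sweet potato only: max(2556/476, 350/27) = 12.96 servings → $6.48.
broccoli + spinach with both tight: 2.563 servings and 2.325 servings → $3.31.
broccoli + sweet potato with both tight: 2.524 servings and 3.333 servings → $3.43.
spinach + sweet potato: the both-tight solution has a negative serving — not a feasible corner.
The minimum over all feasible corners is $3.31.

$3.31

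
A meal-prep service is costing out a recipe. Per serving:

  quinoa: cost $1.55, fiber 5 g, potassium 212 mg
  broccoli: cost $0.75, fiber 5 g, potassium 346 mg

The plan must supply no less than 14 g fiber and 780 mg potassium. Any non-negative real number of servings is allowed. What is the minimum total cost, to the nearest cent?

$2.10

quinoa only: max(14/5, 780/212) = 3.679 servings → $5.70.
broccoli only: max(14/5, 780/346) = 2.8 servings → $2.10.
quinoa + broccoli with both tight: 1.409 servings and 1.391 servings → $3.23.
So the least-cost plan costs $2.10.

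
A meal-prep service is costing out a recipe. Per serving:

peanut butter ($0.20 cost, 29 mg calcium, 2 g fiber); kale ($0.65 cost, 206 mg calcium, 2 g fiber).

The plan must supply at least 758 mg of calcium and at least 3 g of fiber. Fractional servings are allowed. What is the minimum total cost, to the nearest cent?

$2.39

At the optimum either one food covers both requirements or two foods hit both targets exactly; no other combination can be cheaper.
peanut butter only: max(758/29, 3/2) = 26.14 servings → $5.23.
kale only: max(758/206, 3/2) = 3.68 servings → $2.39.
peanut butter + kale with both targets exact would need a negative amount; discard.
Cheapest feasible corner: $2.39.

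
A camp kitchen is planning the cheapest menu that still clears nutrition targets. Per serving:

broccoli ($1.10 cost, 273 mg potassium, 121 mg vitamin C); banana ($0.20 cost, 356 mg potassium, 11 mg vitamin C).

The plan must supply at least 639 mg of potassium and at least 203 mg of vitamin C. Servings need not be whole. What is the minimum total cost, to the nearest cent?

$1.90

Minimising a linear cost over {potassium ≥ 639, vitamin C ≥ 203, servings ≥ 0} — the optimum is at a vertex, using one or two foods.
broccoli only: max(639/273, 203/121) = 2.341 servings → $2.57.
banana only: max(639/356, 203/11) = 18.45 servings → $3.69.
broccoli + banana with both tight: 1.628 servings and 0.5465 servings → $1.90.
Cheapest feasible corner: $1.90.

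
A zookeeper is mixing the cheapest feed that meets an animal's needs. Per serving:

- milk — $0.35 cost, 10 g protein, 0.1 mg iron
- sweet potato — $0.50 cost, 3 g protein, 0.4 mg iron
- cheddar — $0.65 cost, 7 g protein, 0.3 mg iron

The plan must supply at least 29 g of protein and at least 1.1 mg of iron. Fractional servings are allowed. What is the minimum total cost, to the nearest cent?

Minimising a linear cost over {protein ≥ 29, iron ≥ 1.1, servings ≥ 0} — the optimum is at a vertex, using one or two foods.
milk only: max(29/10, 1.1/0.1) = 11 servings → $3.85.
sweet potato only: max(29/3, 1.1/0.4) = 9.667 servings → $4.83.
cheddar only: max(29/7, 1.1/0.3) = 4.143 servings → $2.69.
milk + sweet potato with both tight: 2.243 servings and 2.189 servings → $1.88.
milk + cheddar with both tight: 0.4348 servings and 3.522 servings → $2.44.
sweet potato + cheddar: intersection lies outside the first quadrant.
So the least-cost plan costs $1.88.

$1.88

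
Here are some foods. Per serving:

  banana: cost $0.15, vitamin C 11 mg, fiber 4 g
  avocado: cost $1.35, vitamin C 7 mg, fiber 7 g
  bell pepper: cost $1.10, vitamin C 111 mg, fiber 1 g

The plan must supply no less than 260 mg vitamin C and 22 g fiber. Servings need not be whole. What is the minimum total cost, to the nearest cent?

$2.78

The cheapest plan sits at a corner of the feasible region — with two constraints it uses at most two foods.
banana only: max(260/11, 22/4) = 23.64 servings → $3.55.
avocado only: max(260/7, 22/7) = 37.14 servings → $50.14.
bell pepper only: max(260/111, 22/1) = 22 servings → $24.20.
banana + avocado with both targets exact would need a negative amount; discard.
banana + bell pepper with both tight: 5.039 servings and 1.843 servings → $2.78.
avocado + bell pepper with both tight: 2.834 servings and 2.164 servings → $6.21.
Cheapest feasible corner: $2.78.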